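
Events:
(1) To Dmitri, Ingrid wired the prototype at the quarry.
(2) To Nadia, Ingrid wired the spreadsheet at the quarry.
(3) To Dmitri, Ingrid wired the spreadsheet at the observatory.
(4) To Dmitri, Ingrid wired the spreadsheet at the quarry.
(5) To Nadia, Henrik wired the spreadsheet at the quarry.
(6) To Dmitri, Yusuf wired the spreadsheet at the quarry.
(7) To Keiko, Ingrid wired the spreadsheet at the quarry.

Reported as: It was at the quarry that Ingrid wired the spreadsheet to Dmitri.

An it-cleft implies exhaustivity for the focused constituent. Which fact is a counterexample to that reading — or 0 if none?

3

Focus of the cleft: "at the quarry" (the setting). Presupposed background: Ingrid as agent and the spreadsheet as thing and Dmitri as recipient.
Exhaustivity: at the quarry is the only setting satisfying that background.
Fact (3) shares the background but with setting = at the observatory; exhaustivity is violated.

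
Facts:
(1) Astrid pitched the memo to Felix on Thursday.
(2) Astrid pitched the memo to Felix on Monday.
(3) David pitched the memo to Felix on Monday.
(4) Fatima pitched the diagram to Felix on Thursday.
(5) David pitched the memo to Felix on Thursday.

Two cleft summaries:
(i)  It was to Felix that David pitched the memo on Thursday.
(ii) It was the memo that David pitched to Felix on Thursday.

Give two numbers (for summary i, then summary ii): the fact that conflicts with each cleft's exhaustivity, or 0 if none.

0, 0

(i): focus "Felix". No fact shares agent = David, thing = the memo, setting = on Thursday with a different recipient. 0.
(ii): focus "the memo". No fact shares agent = David, recipient = Felix, setting = on Thursday with a different thing. 0.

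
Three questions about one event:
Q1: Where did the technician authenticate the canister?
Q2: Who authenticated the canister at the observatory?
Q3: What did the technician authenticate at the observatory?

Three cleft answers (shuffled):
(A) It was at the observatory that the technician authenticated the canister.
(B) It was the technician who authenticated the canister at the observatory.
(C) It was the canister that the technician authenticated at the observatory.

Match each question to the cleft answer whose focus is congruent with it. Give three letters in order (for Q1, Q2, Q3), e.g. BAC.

Q1 asks about the location; cleft (A) focuses "at the observatory", which is the location — so Q1 → A.
Q2 asks about the subject (agent); cleft (B) focuses "the technician", which is the subject (agent) — so Q2 → B.
Q3 asks about the direct object; cleft (C) focuses "the canister", which is the direct object — so Q3 → C.
Mapping: Q1→A, Q2→B, Q3→C.

ABC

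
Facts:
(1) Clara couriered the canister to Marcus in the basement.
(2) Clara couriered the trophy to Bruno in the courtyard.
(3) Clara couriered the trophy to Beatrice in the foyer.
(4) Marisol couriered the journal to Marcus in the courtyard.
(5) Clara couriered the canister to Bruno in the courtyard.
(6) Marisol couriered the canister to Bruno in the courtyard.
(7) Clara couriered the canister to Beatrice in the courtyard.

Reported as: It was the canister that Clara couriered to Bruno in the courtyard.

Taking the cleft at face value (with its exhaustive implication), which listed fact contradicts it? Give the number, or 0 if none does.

Focus of the cleft: "the canister" (the thing). Presupposed background: Clara as agent and Bruno as recipient and in the courtyard as setting.
Exhaustivity: the canister is the only thing satisfying that background.
Fact (2) shares the background but with thing = the trophy; exhaustivity is violated.

2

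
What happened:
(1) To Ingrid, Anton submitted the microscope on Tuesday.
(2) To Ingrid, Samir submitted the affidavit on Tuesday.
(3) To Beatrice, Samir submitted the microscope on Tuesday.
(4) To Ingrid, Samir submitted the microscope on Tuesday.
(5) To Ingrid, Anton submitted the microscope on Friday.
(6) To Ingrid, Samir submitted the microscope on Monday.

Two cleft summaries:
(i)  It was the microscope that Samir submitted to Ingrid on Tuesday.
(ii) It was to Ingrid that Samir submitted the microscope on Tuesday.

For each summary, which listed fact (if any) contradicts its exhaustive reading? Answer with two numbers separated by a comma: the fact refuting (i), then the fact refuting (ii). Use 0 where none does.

Summary (i) focuses "the microscope" (the thing); background same agent, recipient, setting (Samir / Ingrid / on Tuesday). Fact (2) matches that background with thing = the affidavit — refutes (i).
Summary (ii) focuses "Ingrid" (the recipient); background same agent, thing, setting (Samir / the microscope / on Tuesday). Fact (3) matches that background with recipient = Beatrice — refutes (ii).

2, 3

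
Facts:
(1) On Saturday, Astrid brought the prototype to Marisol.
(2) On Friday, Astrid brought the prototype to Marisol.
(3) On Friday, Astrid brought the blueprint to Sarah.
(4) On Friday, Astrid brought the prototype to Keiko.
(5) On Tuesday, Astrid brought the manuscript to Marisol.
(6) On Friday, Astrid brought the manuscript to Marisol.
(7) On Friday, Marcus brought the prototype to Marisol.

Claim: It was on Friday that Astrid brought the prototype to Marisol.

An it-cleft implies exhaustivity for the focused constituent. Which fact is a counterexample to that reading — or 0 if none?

Focus of the cleft: "on Friday" (the setting). Presupposed background: agent = Astrid, thing = the prototype, recipient = Marisol.
The exhaustive reading says no other setting fits that background.
Fact (1) shares the background but with setting = on Saturday; exhaustivity is violated.

1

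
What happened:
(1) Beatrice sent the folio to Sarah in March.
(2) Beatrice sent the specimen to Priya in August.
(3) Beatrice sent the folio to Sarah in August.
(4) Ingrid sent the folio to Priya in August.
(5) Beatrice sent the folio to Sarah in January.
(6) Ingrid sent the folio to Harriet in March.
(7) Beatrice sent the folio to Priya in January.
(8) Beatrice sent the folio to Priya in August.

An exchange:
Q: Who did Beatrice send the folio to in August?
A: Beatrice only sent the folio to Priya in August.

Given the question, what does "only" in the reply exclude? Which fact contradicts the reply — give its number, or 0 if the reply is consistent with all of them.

The question "Who did ... to ...?" targets the recipient, so in the reply the focus falls on "Priya".
"Only" then excludes alternative recipients while the background — agent = Beatrice, thing = the folio, setting = in August — is held fixed.
Fact (3) shares the background with a different recipient (Sarah) — counterexample.
(Fact (2) would refute a reading with focus on the thing — but that is not what the question asks.)

3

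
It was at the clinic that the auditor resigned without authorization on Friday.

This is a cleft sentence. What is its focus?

at the clinic

In an it-cleft "It was X that/who ...", the clefted constituent X is the focus; the that/who-clause expresses the presupposed open proposition.
Here the focus is "at the clinic". The backgrounded (presupposed) material includes "the auditor", "on Friday" and "without authorization".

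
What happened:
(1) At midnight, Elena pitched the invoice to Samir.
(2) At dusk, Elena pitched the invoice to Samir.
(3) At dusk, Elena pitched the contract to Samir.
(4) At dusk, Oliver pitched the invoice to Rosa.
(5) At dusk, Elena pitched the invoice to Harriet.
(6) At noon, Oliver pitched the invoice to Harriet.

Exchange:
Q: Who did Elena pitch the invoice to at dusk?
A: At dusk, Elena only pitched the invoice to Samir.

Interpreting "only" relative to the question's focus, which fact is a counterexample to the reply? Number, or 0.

The question "Who did ... to ...?" targets the recipient, so in the reply the focus falls on "Samir".
"Only" then excludes alternative recipients while the background — agent = Elena, thing = the invoice, setting = at dusk — is held fixed.
Fact (5) keeps agent = Elena, thing = the invoice, setting = at dusk but has recipient = Harriet; that refutes the reply.
(Fact (3) would refute a reading with focus on the thing — but that is not what the question asks.)

5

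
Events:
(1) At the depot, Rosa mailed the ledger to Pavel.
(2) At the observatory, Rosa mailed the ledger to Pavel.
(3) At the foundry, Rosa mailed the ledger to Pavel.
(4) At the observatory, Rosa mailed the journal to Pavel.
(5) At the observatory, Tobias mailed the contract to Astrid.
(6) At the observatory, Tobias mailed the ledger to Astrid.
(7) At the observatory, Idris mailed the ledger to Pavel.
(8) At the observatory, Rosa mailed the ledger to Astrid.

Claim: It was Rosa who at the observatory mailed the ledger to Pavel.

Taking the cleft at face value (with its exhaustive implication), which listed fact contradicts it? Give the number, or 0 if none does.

7

Focus of the cleft: "Rosa" (the agent). Presupposed background: the ledger as thing and Pavel as recipient and at the observatory as setting.
The exhaustive reading says no other agent fits that background.
Fact (7) shares the background but with agent = Idris; exhaustivity is violated.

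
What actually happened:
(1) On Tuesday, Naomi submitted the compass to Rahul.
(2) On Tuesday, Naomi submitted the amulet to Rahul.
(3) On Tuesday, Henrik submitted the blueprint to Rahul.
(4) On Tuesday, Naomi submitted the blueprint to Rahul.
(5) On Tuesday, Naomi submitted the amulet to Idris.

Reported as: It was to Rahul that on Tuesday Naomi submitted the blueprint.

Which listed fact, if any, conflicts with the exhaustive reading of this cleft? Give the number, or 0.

0

The cleft puts "Rahul" in focus and presupposes the open proposition with same agent, thing, setting (Naomi / the blueprint / on Tuesday).
The exhaustive reading says no other recipient fits that background.
No listed fact matches the background with a different recipient. Exhaustivity holds.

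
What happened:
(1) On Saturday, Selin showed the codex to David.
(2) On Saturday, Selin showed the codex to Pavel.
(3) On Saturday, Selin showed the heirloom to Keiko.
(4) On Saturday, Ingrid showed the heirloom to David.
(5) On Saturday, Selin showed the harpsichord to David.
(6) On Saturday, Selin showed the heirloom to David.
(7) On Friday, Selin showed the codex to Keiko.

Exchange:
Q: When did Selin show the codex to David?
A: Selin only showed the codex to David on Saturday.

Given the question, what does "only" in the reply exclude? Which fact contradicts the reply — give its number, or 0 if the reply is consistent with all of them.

0

Answering "When did ...?" puts focus on the setting — here, "on Saturday".
"Only" then excludes alternative settings while the background — same agent, thing, recipient (Selin / the codex / David) — is held fixed.
No listed fact shares that background with another setting. Nothing contradicts the reply.
(Fact (2) would refute a reading with focus on the recipient — but that is not what the question asks.)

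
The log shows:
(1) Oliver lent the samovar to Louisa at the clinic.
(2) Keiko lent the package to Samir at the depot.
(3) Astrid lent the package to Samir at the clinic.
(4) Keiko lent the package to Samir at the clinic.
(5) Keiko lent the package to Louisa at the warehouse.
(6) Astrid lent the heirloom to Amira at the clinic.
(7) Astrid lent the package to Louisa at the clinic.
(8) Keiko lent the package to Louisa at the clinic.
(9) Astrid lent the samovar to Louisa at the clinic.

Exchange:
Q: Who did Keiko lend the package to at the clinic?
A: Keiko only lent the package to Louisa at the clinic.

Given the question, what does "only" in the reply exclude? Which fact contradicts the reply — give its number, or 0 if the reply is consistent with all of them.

Answering "Who did ... to ...?" puts focus on the recipient — here, "Louisa".
So "only" ranges over recipients; the rest (same agent, thing, setting (Keiko / the package / at the clinic)) is presupposed.
Fact (4) shares the background with a different recipient (Samir) — counterexample.
(Fact (5) would refute a reading with focus on the setting — but that is not what the question asks.)

4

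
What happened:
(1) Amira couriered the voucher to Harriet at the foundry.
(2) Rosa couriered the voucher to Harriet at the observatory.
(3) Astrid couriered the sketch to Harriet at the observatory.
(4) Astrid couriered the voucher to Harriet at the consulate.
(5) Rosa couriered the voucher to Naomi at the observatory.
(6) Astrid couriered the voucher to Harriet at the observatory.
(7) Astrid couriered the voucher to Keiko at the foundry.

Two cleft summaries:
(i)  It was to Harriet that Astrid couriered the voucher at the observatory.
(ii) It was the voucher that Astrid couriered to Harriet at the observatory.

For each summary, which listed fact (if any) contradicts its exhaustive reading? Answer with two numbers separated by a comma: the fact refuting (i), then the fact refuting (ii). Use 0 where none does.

0, 3

Summary (i) focuses "Harriet" (the recipient); background Astrid as agent and the voucher as thing and at the observatory as setting. No fact matches that background with a different recipient, so 0.
Summary (ii) focuses "the voucher" (the thing); background Astrid as agent and Harriet as recipient and at the observatory as setting. Fact (3) matches that background with thing = the sketch — refutes (ii).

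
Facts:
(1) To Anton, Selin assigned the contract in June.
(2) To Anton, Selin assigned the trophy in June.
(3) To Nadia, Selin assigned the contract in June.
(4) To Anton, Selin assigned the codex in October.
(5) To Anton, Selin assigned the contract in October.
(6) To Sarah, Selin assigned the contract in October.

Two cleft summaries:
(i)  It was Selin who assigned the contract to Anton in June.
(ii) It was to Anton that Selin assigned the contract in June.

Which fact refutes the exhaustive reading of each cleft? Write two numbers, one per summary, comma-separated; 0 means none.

(i): focus "Selin". No fact shares thing = the contract, recipient = Anton, setting = in June with a different agent. 0.
(ii): focus "Anton". Looking for agent = Selin, thing = the contract, setting = in June with some other recipient — fact (3) has Nadia there. Refuted.

0, 3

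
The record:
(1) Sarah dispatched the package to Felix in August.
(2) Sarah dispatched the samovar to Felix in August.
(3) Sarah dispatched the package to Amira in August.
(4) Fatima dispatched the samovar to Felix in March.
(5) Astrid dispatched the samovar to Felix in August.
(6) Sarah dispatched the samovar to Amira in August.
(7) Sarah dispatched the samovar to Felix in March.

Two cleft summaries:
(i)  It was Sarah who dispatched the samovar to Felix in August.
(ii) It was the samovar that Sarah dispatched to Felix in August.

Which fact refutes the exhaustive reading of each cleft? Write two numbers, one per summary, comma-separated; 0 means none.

(i): focus "Sarah". Looking for the samovar as thing and Felix as recipient and in August as setting with some other agent — fact (5) has Astrid there. Refuted.
(ii): focus "the samovar". Looking for Sarah as agent and Felix as recipient and in August as setting with some other thing — fact (1) has the package there. Refuted.

5, 1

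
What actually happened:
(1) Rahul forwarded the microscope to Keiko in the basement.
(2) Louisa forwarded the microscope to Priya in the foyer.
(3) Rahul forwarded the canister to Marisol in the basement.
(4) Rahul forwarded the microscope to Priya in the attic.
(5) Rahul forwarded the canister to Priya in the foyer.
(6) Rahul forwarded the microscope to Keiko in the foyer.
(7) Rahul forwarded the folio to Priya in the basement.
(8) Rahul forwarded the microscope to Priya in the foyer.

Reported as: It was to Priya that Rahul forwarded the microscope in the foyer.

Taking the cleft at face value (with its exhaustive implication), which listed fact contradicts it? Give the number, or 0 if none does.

6

The cleft puts "Priya" in focus and presupposes the open proposition with same agent, thing, setting (Rahul / the microscope / in the foyer).
The exhaustive reading says no other recipient fits that background.
Fact (6) shares the background but with recipient = Keiko; exhaustivity is violated.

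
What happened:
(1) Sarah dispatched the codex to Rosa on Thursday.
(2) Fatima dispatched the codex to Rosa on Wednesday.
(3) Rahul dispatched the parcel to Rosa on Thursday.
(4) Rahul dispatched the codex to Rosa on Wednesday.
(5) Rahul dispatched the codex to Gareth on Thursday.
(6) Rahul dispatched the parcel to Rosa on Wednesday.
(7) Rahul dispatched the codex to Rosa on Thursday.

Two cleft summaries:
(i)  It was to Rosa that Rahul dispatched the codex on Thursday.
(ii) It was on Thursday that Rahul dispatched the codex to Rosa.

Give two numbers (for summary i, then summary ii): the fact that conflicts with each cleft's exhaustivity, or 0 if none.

(i): focus "Rosa". Looking for agent = Rahul, thing = the codex, setting = on Thursday with some other recipient — fact (5) has Gareth there. Refuted.
(ii): focus "on Thursday". Looking for agent = Rahul, thing = the codex, recipient = Rosa with some other setting — fact (4) has on Wednesday there. Refuted.

5, 4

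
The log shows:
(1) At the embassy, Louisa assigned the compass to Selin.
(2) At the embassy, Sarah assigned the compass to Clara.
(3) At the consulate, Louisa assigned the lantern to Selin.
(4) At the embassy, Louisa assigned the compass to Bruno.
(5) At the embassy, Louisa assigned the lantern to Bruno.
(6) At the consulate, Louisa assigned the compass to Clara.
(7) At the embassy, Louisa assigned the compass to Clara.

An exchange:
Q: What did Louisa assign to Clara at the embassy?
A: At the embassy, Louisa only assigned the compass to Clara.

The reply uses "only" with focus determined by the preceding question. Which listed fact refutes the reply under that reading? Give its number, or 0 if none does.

Answering "What did ...?" puts focus on the thing — here, "the compass".
"Only" then excludes alternative things while the background — same agent, recipient, setting (Louisa / Clara / at the embassy) — is held fixed.
No fact keeps same agent, recipient, setting (Louisa / Clara / at the embassy) while changing the thing; every other fact differs on something backgrounded. The reply stands.
(Fact (6) would refute a reading with focus on the setting — but that is not what the question asks.)

0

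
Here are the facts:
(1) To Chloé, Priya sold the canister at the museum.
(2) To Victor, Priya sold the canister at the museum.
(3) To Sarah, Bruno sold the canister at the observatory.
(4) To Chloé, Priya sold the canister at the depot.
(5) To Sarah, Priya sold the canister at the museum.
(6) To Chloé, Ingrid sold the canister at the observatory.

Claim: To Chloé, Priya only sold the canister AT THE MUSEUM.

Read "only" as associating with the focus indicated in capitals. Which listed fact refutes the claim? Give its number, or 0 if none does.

4

Focus (in capitals) is "at the museum" — the setting. "Only" excludes alternative settings while holding fixed agent = Priya, thing = the canister, recipient = Chloé.
Fact (4) shares the background but differs in setting (at the depot) — a counterexample.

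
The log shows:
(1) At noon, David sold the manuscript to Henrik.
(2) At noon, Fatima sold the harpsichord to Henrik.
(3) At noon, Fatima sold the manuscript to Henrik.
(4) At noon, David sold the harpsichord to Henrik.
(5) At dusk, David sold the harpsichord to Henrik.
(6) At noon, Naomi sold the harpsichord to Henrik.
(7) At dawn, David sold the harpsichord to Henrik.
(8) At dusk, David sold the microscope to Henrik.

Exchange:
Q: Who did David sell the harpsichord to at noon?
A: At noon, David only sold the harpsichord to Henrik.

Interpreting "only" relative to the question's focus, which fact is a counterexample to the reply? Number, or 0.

Answering "Who did ... to ...?" puts focus on the recipient — here, "Henrik".
"Only" then excludes alternative recipients while the background — David as agent and the harpsichord as thing and at noon as setting — is held fixed.
No fact keeps David as agent and the harpsichord as thing and at noon as setting while changing the recipient; every other fact differs on something backgrounded. The reply stands.
(Fact (1) would refute a reading with focus on the thing — but that is not what the question asks.)

0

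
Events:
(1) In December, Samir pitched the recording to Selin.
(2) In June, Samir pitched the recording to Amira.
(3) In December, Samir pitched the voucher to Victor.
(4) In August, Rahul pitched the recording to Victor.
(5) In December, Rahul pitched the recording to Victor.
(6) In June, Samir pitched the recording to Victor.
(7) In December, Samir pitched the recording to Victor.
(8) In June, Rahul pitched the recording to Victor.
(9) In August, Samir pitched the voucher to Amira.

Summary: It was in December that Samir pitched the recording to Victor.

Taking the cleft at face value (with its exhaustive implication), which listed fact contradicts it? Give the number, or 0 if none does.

6

The cleft puts "in December" in focus and presupposes the open proposition with Samir as agent and the recording as thing and Victor as recipient.
The exhaustive reading says no other setting fits that background.
Fact (6) shares the background but with setting = in June; exhaustivity is violated.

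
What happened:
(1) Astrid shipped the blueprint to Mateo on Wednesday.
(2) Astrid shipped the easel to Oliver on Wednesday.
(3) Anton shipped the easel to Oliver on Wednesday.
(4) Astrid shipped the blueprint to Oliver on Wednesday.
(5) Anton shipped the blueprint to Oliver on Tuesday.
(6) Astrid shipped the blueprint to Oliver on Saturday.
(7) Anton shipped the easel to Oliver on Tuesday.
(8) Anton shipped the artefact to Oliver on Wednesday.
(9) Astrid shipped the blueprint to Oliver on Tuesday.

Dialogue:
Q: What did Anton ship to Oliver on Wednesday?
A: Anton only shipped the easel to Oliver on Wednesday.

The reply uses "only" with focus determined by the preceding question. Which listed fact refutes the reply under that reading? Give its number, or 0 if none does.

8

The question "What did ...?" targets the thing, so in the reply the focus falls on "the easel".
So "only" ranges over things; the rest (Anton as agent and Oliver as recipient and on Wednesday as setting) is presupposed.
Fact (8) shares the background with a different thing (the artefact) — counterexample.
(Fact (7) would refute a reading with focus on the setting — but that is not what the question asks.)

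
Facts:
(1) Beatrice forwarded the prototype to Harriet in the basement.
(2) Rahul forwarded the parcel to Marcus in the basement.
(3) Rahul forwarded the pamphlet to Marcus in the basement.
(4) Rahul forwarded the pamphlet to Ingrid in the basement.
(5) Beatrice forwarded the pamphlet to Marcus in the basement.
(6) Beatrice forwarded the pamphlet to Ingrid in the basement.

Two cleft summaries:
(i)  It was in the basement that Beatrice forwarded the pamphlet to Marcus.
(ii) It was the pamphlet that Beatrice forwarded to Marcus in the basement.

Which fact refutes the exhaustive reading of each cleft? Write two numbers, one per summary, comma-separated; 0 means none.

Summary (i) focuses "in the basement" (the setting); background same agent, thing, recipient (Beatrice / the pamphlet / Marcus). No fact matches that background with a different setting, so 0.
Summary (ii) focuses "the pamphlet" (the thing); background same agent, recipient, setting (Beatrice / Marcus / in the basement). No fact matches that background with a different thing, so 0.

0, 0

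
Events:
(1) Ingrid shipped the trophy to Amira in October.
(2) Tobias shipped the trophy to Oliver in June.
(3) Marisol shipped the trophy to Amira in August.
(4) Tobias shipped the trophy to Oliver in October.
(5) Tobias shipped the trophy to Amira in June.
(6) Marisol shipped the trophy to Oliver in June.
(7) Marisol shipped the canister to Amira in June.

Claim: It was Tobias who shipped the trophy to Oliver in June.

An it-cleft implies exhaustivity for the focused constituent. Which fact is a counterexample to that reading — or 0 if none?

6

Focus of the cleft: "Tobias" (the agent). Presupposed background: the trophy as thing and Oliver as recipient and in June as setting.
The exhaustive reading says no other agent fits that background.
Fact (6) shares the background but with agent = Marisol; exhaustivity is violated.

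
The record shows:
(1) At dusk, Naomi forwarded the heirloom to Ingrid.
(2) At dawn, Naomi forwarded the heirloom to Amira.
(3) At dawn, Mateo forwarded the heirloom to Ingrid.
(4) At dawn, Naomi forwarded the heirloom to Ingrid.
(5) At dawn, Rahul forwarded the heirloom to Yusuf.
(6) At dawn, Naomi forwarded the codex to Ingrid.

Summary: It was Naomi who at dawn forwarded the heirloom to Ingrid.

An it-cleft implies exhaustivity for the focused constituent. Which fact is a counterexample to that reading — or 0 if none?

Focus of the cleft: "Naomi" (the agent). Presupposed background: the heirloom as thing and Ingrid as recipient and at dawn as setting.
Exhaustivity: Naomi is the only agent satisfying that background.
But fact (3) also has the heirloom as thing and Ingrid as recipient and at dawn as setting, with agent = Mateo — so the exhaustive reading fails.

3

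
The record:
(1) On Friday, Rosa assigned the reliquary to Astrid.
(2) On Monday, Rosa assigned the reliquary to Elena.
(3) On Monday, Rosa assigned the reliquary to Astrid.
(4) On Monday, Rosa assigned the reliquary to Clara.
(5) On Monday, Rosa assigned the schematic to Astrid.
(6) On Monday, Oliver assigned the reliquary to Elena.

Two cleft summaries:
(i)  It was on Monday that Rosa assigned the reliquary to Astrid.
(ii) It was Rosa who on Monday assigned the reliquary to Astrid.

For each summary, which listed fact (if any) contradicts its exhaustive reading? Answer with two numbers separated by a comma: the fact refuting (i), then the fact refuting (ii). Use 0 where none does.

(i): focus "on Monday". Looking for Rosa as agent and the reliquary as thing and Astrid as recipient with some other setting — fact (1) has on Friday there. Refuted.
(ii): focus "Rosa". No fact shares the reliquary as thing and Astrid as recipient and on Monday as setting with a different agent. 0.

1, 0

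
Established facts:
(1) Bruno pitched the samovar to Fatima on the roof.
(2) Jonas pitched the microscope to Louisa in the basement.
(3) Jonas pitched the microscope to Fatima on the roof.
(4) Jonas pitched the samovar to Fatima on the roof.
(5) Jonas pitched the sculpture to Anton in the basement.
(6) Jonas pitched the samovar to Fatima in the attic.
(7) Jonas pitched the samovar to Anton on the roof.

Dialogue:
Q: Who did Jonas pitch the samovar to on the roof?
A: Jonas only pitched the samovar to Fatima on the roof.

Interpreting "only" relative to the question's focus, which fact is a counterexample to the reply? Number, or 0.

The question "Who did ... to ...?" targets the recipient, so in the reply the focus falls on "Fatima".
So "only" ranges over recipients; the rest (Jonas as agent and the samovar as thing and on the roof as setting) is presupposed.
Fact (7) shares the background with a different recipient (Anton) — counterexample.
(Fact (3) would refute a reading with focus on the thing — but that is not what the question asks.)

7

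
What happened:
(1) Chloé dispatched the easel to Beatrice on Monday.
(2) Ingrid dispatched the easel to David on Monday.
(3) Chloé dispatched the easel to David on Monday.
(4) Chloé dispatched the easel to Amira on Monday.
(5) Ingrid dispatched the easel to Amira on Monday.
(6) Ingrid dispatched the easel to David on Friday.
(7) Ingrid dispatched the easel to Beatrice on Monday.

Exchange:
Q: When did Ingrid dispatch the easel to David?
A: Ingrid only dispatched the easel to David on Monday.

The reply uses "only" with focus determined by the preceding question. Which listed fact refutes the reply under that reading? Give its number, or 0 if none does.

6

The question "When did ...?" targets the setting, so in the reply the focus falls on "on Monday".
"Only" then excludes alternative settings while the background — same agent, thing, recipient (Ingrid / the easel / David) — is held fixed.
Fact (6) keeps same agent, thing, recipient (Ingrid / the easel / David) but has setting = on Friday; that refutes the reply.
(Fact (5) would refute a reading with focus on the recipient — but that is not what the question asks.)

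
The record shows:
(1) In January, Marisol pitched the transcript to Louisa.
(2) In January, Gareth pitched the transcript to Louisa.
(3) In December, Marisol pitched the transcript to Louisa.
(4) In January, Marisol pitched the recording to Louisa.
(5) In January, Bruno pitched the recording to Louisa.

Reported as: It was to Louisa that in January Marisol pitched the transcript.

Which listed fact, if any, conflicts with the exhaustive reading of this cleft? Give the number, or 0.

The cleft puts "Louisa" in focus and presupposes the open proposition with same agent, thing, setting (Marisol / the transcript / in January).
The exhaustive reading says no other recipient fits that background.
Every other fact differs from the presupposition on some backgrounded slot, so none challenges the exhaustivity.

0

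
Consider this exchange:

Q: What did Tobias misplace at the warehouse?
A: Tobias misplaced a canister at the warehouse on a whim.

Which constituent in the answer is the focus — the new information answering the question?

The wh-word "what" asks about the direct object.
In the answer, "Tobias" and "at the warehouse" are given — repeated from the question.
"on a whim" is also new, but it specifies the manner, which is not what the question asks about — so it is not the focus.
The constituent filling the direct object gap is "a canister"; that is the focus.

a canister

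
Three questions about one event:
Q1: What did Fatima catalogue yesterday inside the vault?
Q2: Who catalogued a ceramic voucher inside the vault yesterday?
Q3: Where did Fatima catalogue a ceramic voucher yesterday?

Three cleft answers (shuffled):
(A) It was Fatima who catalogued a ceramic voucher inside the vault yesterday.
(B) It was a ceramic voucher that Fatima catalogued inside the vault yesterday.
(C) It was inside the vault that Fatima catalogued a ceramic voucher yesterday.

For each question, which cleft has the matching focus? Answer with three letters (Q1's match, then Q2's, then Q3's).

BAC

Q1 asks about the direct object; cleft (B) focuses "a ceramic voucher", which is the direct object — so Q1 → B.
Q2 asks about the subject (agent); cleft (A) focuses "Fatima", which is the subject (agent) — so Q2 → A.
Q3 asks about the location; cleft (C) focuses "inside the vault", which is the location — so Q3 → C.
Mapping: Q1→B, Q2→A, Q3→C.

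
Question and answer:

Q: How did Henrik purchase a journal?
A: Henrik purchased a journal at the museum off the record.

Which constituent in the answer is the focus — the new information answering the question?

The wh-word "how" asks about the manner.
In the answer, "Henrik" and "a journal" are given — repeated from the question.
"at the museum" is also new, but it specifies the location, which is not what the question asks about — so it is not the focus.
The constituent filling the manner gap is "off the record"; that is the focus.

off the record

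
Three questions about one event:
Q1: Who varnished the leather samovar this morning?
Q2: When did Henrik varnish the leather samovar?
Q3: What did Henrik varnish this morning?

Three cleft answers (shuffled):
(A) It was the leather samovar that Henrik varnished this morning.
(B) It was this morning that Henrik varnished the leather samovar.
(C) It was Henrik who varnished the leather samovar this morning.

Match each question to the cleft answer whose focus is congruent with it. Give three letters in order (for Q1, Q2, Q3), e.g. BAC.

CBA

Q1 asks about the subject (agent); cleft (C) focuses "Henrik", which is the subject (agent) — so Q1 → C.
Q2 asks about the time; cleft (B) focuses "this morning", which is the time — so Q2 → B.
Q3 asks about the direct object; cleft (A) focuses "the leather samovar", which is the direct object — so Q3 → A.
Mapping: Q1→C, Q2→B, Q3→A.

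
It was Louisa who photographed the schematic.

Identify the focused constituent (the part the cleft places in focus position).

In an it-cleft "It was X that/who ...", the clefted constituent X is the focus; the that/who-clause expresses the presupposed open proposition.
Here the focus is "Louisa". The backgrounded (presupposed) material includes "the schematic".

Louisa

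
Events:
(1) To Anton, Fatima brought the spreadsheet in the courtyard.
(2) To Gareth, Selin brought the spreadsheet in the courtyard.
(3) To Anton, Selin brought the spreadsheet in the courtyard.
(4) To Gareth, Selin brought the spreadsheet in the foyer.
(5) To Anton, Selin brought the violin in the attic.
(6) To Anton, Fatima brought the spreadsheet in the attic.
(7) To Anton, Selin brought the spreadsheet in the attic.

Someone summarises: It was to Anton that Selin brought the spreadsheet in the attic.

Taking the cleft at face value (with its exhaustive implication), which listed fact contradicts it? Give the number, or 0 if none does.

The cleft puts "Anton" in focus and presupposes the open proposition with agent = Selin, thing = the spreadsheet, setting = in the attic.
The exhaustive reading says no other recipient fits that background.
Every other fact differs from the presupposition on some backgrounded slot, so none challenges the exhaustivity.

0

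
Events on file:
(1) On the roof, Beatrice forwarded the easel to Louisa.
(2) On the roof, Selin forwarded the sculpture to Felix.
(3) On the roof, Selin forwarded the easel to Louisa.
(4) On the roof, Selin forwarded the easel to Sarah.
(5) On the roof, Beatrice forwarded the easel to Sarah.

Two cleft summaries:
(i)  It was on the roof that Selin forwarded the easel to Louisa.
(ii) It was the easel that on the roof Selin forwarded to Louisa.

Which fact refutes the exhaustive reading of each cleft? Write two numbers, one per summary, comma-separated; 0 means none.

0, 0

(i): focus "on the roof". No fact shares same agent, thing, recipient (Selin / the easel / Louisa) with a different setting. 0.
(ii): focus "the easel". No fact shares same agent, recipient, setting (Selin / Louisa / on the roof) with a different thing. 0.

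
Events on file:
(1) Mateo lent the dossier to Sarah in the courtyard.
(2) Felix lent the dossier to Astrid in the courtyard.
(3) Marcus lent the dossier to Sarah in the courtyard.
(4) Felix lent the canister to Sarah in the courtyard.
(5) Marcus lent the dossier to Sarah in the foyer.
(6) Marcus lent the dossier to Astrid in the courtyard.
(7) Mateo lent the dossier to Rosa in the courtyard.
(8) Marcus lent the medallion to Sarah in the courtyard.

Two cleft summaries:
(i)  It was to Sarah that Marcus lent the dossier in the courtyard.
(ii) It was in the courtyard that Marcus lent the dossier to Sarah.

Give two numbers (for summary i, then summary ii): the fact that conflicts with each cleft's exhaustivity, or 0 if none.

Summary (i) focuses "Sarah" (the recipient); background agent = Marcus, thing = the dossier, setting = in the courtyard. Fact (6) matches that background with recipient = Astrid — refutes (i).
Summary (ii) focuses "in the courtyard" (the setting); background agent = Marcus, thing = the dossier, recipient = Sarah. Fact (5) matches that background with setting = in the foyer — refutes (ii).

6, 5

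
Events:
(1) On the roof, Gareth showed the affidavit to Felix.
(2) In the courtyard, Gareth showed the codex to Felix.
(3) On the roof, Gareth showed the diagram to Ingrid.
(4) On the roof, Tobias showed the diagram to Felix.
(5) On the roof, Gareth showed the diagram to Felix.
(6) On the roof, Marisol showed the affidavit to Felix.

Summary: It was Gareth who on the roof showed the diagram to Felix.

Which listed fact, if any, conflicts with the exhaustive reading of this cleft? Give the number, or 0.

4

Focus of the cleft: "Gareth" (the agent). Presupposed background: same thing, recipient, setting (the diagram / Felix / on the roof).
The exhaustive reading says no other agent fits that background.
Fact (4) shares the background but with agent = Tobias; exhaustivity is violated.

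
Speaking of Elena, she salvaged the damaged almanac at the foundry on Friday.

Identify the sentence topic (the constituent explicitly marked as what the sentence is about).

The construction explicitly marks "Elena" as what the sentence is about — the topic.
The remainder of the clause is the comment (what is said about the topic).

Elena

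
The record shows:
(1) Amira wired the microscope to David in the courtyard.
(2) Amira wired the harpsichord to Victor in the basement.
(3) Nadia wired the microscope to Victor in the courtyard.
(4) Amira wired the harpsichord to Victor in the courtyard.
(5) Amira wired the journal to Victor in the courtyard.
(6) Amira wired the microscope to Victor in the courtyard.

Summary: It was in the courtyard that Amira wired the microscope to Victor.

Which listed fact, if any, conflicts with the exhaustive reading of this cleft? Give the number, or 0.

Focus of the cleft: "in the courtyard" (the setting). Presupposed background: Amira as agent and the microscope as thing and Victor as recipient.
Exhaustivity: in the courtyard is the only setting satisfying that background.
Every other fact differs from the presupposition on some backgrounded slot, so none challenges the exhaustivity.

0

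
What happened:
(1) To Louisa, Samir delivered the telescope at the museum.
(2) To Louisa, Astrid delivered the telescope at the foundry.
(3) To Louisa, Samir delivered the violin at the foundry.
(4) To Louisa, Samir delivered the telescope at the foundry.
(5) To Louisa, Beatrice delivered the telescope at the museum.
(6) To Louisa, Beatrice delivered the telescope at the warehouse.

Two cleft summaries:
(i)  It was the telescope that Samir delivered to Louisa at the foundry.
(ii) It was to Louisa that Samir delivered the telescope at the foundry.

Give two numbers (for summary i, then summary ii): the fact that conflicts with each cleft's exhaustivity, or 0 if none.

3, 0

(i): focus "the telescope". Looking for agent = Samir, recipient = Louisa, setting = at the foundry with some other thing — fact (3) has the violin there. Refuted.
(ii): focus "Louisa". No fact shares agent = Samir, thing = the telescope, setting = at the foundry with a different recipient. 0.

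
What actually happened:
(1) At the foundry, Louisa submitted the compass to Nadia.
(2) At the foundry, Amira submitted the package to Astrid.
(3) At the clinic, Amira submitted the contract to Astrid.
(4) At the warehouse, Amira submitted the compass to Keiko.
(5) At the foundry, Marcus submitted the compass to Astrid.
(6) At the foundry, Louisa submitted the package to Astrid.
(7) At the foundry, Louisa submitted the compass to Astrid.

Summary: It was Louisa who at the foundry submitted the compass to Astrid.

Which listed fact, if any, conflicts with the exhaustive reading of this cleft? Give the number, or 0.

The cleft puts "Louisa" in focus and presupposes the open proposition with the compass as thing and Astrid as recipient and at the foundry as setting.
Exhaustivity: Louisa is the only agent satisfying that background.
But fact (5) also has the compass as thing and Astrid as recipient and at the foundry as setting, with agent = Marcus — so the exhaustive reading fails.

5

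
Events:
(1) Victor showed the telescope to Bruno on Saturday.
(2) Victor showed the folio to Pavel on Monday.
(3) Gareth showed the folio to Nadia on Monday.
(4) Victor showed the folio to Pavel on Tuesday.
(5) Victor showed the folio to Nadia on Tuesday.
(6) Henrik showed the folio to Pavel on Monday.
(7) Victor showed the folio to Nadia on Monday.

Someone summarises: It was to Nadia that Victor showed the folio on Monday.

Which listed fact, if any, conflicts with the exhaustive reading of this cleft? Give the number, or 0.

2

Focus of the cleft: "Nadia" (the recipient). Presupposed background: agent = Victor, thing = the folio, setting = on Monday.
Exhaustivity: Nadia is the only recipient satisfying that background.
Fact (2) shares the background but with recipient = Pavel; exhaustivity is violated.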